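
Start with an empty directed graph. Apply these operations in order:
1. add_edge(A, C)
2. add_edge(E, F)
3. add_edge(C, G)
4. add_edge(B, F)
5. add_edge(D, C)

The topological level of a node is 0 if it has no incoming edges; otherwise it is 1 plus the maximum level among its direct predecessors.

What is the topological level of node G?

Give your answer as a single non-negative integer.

Op 1: add_edge(A, C). Edges now: 1
Op 2: add_edge(E, F). Edges now: 2
Op 3: add_edge(C, G). Edges now: 3
Op 4: add_edge(B, F). Edges now: 4
Op 5: add_edge(D, C). Edges now: 5
Compute levels (Kahn BFS):
  sources (in-degree 0): A, B, D, E
  process A: level=0
    A->C: in-degree(C)=1, level(C)>=1
  process B: level=0
    B->F: in-degree(F)=1, level(F)>=1
  process D: level=0
    D->C: in-degree(C)=0, level(C)=1, enqueue
  process E: level=0
    E->F: in-degree(F)=0, level(F)=1, enqueue
  process C: level=1
    C->G: in-degree(G)=0, level(G)=2, enqueue
  process F: level=1
  process G: level=2
All levels: A:0, B:0, C:1, D:0, E:0, F:1, G:2
level(G) = 2

Answer: 2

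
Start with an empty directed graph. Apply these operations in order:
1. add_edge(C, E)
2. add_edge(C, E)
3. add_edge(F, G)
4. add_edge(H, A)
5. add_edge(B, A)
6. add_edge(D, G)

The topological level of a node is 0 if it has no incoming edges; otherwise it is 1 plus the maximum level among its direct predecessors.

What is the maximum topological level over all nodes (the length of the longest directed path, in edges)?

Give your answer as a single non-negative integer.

Answer: 1

Derivation:
Op 1: add_edge(C, E). Edges now: 1
Op 2: add_edge(C, E) (duplicate, no change). Edges now: 1
Op 3: add_edge(F, G). Edges now: 2
Op 4: add_edge(H, A). Edges now: 3
Op 5: add_edge(B, A). Edges now: 4
Op 6: add_edge(D, G). Edges now: 5
Compute levels (Kahn BFS):
  sources (in-degree 0): B, C, D, F, H
  process B: level=0
    B->A: in-degree(A)=1, level(A)>=1
  process C: level=0
    C->E: in-degree(E)=0, level(E)=1, enqueue
  process D: level=0
    D->G: in-degree(G)=1, level(G)>=1
  process F: level=0
    F->G: in-degree(G)=0, level(G)=1, enqueue
  process H: level=0
    H->A: in-degree(A)=0, level(A)=1, enqueue
  process E: level=1
  process G: level=1
  process A: level=1
All levels: A:1, B:0, C:0, D:0, E:1, F:0, G:1, H:0
max level = 1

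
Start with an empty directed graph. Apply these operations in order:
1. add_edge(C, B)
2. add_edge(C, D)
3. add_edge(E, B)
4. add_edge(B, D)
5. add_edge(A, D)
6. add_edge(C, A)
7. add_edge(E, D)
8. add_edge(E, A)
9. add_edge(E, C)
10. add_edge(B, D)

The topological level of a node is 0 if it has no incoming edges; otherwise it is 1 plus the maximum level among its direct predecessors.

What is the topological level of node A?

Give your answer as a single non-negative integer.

Answer: 2

Derivation:
Op 1: add_edge(C, B). Edges now: 1
Op 2: add_edge(C, D). Edges now: 2
Op 3: add_edge(E, B). Edges now: 3
Op 4: add_edge(B, D). Edges now: 4
Op 5: add_edge(A, D). Edges now: 5
Op 6: add_edge(C, A). Edges now: 6
Op 7: add_edge(E, D). Edges now: 7
Op 8: add_edge(E, A). Edges now: 8
Op 9: add_edge(E, C). Edges now: 9
Op 10: add_edge(B, D) (duplicate, no change). Edges now: 9
Compute levels (Kahn BFS):
  sources (in-degree 0): E
  process E: level=0
    E->A: in-degree(A)=1, level(A)>=1
    E->B: in-degree(B)=1, level(B)>=1
    E->C: in-degree(C)=0, level(C)=1, enqueue
    E->D: in-degree(D)=3, level(D)>=1
  process C: level=1
    C->A: in-degree(A)=0, level(A)=2, enqueue
    C->B: in-degree(B)=0, level(B)=2, enqueue
    C->D: in-degree(D)=2, level(D)>=2
  process A: level=2
    A->D: in-degree(D)=1, level(D)>=3
  process B: level=2
    B->D: in-degree(D)=0, level(D)=3, enqueue
  process D: level=3
All levels: A:2, B:2, C:1, D:3, E:0
level(A) = 2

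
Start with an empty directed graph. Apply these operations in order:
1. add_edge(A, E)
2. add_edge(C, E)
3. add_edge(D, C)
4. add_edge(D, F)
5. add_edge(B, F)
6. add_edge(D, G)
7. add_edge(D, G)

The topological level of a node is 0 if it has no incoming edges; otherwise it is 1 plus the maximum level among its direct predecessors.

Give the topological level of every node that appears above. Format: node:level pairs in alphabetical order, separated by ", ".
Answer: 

Answer: A:0, B:0, C:1, D:0, E:2, F:1, G:1

Derivation:
Op 1: add_edge(A, E). Edges now: 1
Op 2: add_edge(C, E). Edges now: 2
Op 3: add_edge(D, C). Edges now: 3
Op 4: add_edge(D, F). Edges now: 4
Op 5: add_edge(B, F). Edges now: 5
Op 6: add_edge(D, G). Edges now: 6
Op 7: add_edge(D, G) (duplicate, no change). Edges now: 6
Compute levels (Kahn BFS):
  sources (in-degree 0): A, B, D
  process A: level=0
    A->E: in-degree(E)=1, level(E)>=1
  process B: level=0
    B->F: in-degree(F)=1, level(F)>=1
  process D: level=0
    D->C: in-degree(C)=0, level(C)=1, enqueue
    D->F: in-degree(F)=0, level(F)=1, enqueue
    D->G: in-degree(G)=0, level(G)=1, enqueue
  process C: level=1
    C->E: in-degree(E)=0, level(E)=2, enqueue
  process F: level=1
  process G: level=1
  process E: level=2
All levels: A:0, B:0, C:1, D:0, E:2, F:1, G:1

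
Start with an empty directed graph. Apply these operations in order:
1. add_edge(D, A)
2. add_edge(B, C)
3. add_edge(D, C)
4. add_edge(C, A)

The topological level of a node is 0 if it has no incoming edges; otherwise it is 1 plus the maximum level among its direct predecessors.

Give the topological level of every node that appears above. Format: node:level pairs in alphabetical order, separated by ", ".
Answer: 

Op 1: add_edge(D, A). Edges now: 1
Op 2: add_edge(B, C). Edges now: 2
Op 3: add_edge(D, C). Edges now: 3
Op 4: add_edge(C, A). Edges now: 4
Compute levels (Kahn BFS):
  sources (in-degree 0): B, D
  process B: level=0
    B->C: in-degree(C)=1, level(C)>=1
  process D: level=0
    D->A: in-degree(A)=1, level(A)>=1
    D->C: in-degree(C)=0, level(C)=1, enqueue
  process C: level=1
    C->A: in-degree(A)=0, level(A)=2, enqueue
  process A: level=2
All levels: A:2, B:0, C:1, D:0

Answer: A:2, B:0, C:1, D:0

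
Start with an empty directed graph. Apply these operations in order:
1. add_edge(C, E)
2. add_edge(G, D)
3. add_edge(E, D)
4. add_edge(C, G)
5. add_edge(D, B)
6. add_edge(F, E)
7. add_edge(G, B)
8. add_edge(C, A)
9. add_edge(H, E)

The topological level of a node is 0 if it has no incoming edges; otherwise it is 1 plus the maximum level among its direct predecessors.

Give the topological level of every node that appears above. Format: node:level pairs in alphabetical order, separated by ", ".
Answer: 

Op 1: add_edge(C, E). Edges now: 1
Op 2: add_edge(G, D). Edges now: 2
Op 3: add_edge(E, D). Edges now: 3
Op 4: add_edge(C, G). Edges now: 4
Op 5: add_edge(D, B). Edges now: 5
Op 6: add_edge(F, E). Edges now: 6
Op 7: add_edge(G, B). Edges now: 7
Op 8: add_edge(C, A). Edges now: 8
Op 9: add_edge(H, E). Edges now: 9
Compute levels (Kahn BFS):
  sources (in-degree 0): C, F, H
  process C: level=0
    C->A: in-degree(A)=0, level(A)=1, enqueue
    C->E: in-degree(E)=2, level(E)>=1
    C->G: in-degree(G)=0, level(G)=1, enqueue
  process F: level=0
    F->E: in-degree(E)=1, level(E)>=1
  process H: level=0
    H->E: in-degree(E)=0, level(E)=1, enqueue
  process A: level=1
  process G: level=1
    G->B: in-degree(B)=1, level(B)>=2
    G->D: in-degree(D)=1, level(D)>=2
  process E: level=1
    E->D: in-degree(D)=0, level(D)=2, enqueue
  process D: level=2
    D->B: in-degree(B)=0, level(B)=3, enqueue
  process B: level=3
All levels: A:1, B:3, C:0, D:2, E:1, F:0, G:1, H:0

Answer: A:1, B:3, C:0, D:2, E:1, F:0, G:1, H:0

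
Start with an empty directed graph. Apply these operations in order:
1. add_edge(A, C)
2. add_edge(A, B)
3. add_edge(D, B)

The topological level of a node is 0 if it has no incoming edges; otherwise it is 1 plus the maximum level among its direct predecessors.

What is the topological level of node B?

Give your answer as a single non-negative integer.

Answer: 1

Derivation:
Op 1: add_edge(A, C). Edges now: 1
Op 2: add_edge(A, B). Edges now: 2
Op 3: add_edge(D, B). Edges now: 3
Compute levels (Kahn BFS):
  sources (in-degree 0): A, D
  process A: level=0
    A->B: in-degree(B)=1, level(B)>=1
    A->C: in-degree(C)=0, level(C)=1, enqueue
  process D: level=0
    D->B: in-degree(B)=0, level(B)=1, enqueue
  process C: level=1
  process B: level=1
All levels: A:0, B:1, C:1, D:0
level(B) = 1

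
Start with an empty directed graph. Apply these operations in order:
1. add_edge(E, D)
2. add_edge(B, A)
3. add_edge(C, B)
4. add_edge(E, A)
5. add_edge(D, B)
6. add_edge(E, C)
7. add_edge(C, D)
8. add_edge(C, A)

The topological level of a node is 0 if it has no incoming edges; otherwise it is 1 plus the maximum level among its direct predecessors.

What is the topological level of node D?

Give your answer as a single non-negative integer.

Answer: 2

Derivation:
Op 1: add_edge(E, D). Edges now: 1
Op 2: add_edge(B, A). Edges now: 2
Op 3: add_edge(C, B). Edges now: 3
Op 4: add_edge(E, A). Edges now: 4
Op 5: add_edge(D, B). Edges now: 5
Op 6: add_edge(E, C). Edges now: 6
Op 7: add_edge(C, D). Edges now: 7
Op 8: add_edge(C, A). Edges now: 8
Compute levels (Kahn BFS):
  sources (in-degree 0): E
  process E: level=0
    E->A: in-degree(A)=2, level(A)>=1
    E->C: in-degree(C)=0, level(C)=1, enqueue
    E->D: in-degree(D)=1, level(D)>=1
  process C: level=1
    C->A: in-degree(A)=1, level(A)>=2
    C->B: in-degree(B)=1, level(B)>=2
    C->D: in-degree(D)=0, level(D)=2, enqueue
  process D: level=2
    D->B: in-degree(B)=0, level(B)=3, enqueue
  process B: level=3
    B->A: in-degree(A)=0, level(A)=4, enqueue
  process A: level=4
All levels: A:4, B:3, C:1, D:2, E:0
level(D) = 2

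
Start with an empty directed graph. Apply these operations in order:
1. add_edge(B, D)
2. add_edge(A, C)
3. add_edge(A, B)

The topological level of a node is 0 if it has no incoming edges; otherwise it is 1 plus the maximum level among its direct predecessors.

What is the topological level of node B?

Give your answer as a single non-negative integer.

Answer: 1

Derivation:
Op 1: add_edge(B, D). Edges now: 1
Op 2: add_edge(A, C). Edges now: 2
Op 3: add_edge(A, B). Edges now: 3
Compute levels (Kahn BFS):
  sources (in-degree 0): A
  process A: level=0
    A->B: in-degree(B)=0, level(B)=1, enqueue
    A->C: in-degree(C)=0, level(C)=1, enqueue
  process B: level=1
    B->D: in-degree(D)=0, level(D)=2, enqueue
  process C: level=1
  process D: level=2
All levels: A:0, B:1, C:1, D:2
level(B) = 1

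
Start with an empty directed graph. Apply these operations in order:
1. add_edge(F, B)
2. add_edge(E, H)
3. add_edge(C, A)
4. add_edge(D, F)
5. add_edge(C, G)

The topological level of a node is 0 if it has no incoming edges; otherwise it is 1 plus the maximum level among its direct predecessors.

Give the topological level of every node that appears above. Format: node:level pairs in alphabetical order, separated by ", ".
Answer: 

Answer: A:1, B:2, C:0, D:0, E:0, F:1, G:1, H:1

Derivation:
Op 1: add_edge(F, B). Edges now: 1
Op 2: add_edge(E, H). Edges now: 2
Op 3: add_edge(C, A). Edges now: 3
Op 4: add_edge(D, F). Edges now: 4
Op 5: add_edge(C, G). Edges now: 5
Compute levels (Kahn BFS):
  sources (in-degree 0): C, D, E
  process C: level=0
    C->A: in-degree(A)=0, level(A)=1, enqueue
    C->G: in-degree(G)=0, level(G)=1, enqueue
  process D: level=0
    D->F: in-degree(F)=0, level(F)=1, enqueue
  process E: level=0
    E->H: in-degree(H)=0, level(H)=1, enqueue
  process A: level=1
  process G: level=1
  process F: level=1
    F->B: in-degree(B)=0, level(B)=2, enqueue
  process H: level=1
  process B: level=2
All levels: A:1, B:2, C:0, D:0, E:0, F:1, G:1, H:1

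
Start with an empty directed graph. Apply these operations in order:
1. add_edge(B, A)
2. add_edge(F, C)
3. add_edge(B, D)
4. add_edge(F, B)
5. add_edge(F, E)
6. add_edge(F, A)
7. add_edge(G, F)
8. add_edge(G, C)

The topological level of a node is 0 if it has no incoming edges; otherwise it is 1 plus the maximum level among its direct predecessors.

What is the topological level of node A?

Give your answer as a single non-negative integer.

Answer: 3

Derivation:
Op 1: add_edge(B, A). Edges now: 1
Op 2: add_edge(F, C). Edges now: 2
Op 3: add_edge(B, D). Edges now: 3
Op 4: add_edge(F, B). Edges now: 4
Op 5: add_edge(F, E). Edges now: 5
Op 6: add_edge(F, A). Edges now: 6
Op 7: add_edge(G, F). Edges now: 7
Op 8: add_edge(G, C). Edges now: 8
Compute levels (Kahn BFS):
  sources (in-degree 0): G
  process G: level=0
    G->C: in-degree(C)=1, level(C)>=1
    G->F: in-degree(F)=0, level(F)=1, enqueue
  process F: level=1
    F->A: in-degree(A)=1, level(A)>=2
    F->B: in-degree(B)=0, level(B)=2, enqueue
    F->C: in-degree(C)=0, level(C)=2, enqueue
    F->E: in-degree(E)=0, level(E)=2, enqueue
  process B: level=2
    B->A: in-degree(A)=0, level(A)=3, enqueue
    B->D: in-degree(D)=0, level(D)=3, enqueue
  process C: level=2
  process E: level=2
  process A: level=3
  process D: level=3
All levels: A:3, B:2, C:2, D:3, E:2, F:1, G:0
level(A) = 3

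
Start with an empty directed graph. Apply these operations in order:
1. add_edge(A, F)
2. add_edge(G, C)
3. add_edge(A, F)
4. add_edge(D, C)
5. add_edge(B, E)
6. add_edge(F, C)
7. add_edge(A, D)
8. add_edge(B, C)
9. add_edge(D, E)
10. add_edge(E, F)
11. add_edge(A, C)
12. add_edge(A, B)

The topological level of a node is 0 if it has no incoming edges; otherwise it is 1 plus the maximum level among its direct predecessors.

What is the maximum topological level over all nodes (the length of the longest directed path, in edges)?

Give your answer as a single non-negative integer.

Op 1: add_edge(A, F). Edges now: 1
Op 2: add_edge(G, C). Edges now: 2
Op 3: add_edge(A, F) (duplicate, no change). Edges now: 2
Op 4: add_edge(D, C). Edges now: 3
Op 5: add_edge(B, E). Edges now: 4
Op 6: add_edge(F, C). Edges now: 5
Op 7: add_edge(A, D). Edges now: 6
Op 8: add_edge(B, C). Edges now: 7
Op 9: add_edge(D, E). Edges now: 8
Op 10: add_edge(E, F). Edges now: 9
Op 11: add_edge(A, C). Edges now: 10
Op 12: add_edge(A, B). Edges now: 11
Compute levels (Kahn BFS):
  sources (in-degree 0): A, G
  process A: level=0
    A->B: in-degree(B)=0, level(B)=1, enqueue
    A->C: in-degree(C)=4, level(C)>=1
    A->D: in-degree(D)=0, level(D)=1, enqueue
    A->F: in-degree(F)=1, level(F)>=1
  process G: level=0
    G->C: in-degree(C)=3, level(C)>=1
  process B: level=1
    B->C: in-degree(C)=2, level(C)>=2
    B->E: in-degree(E)=1, level(E)>=2
  process D: level=1
    D->C: in-degree(C)=1, level(C)>=2
    D->E: in-degree(E)=0, level(E)=2, enqueue
  process E: level=2
    E->F: in-degree(F)=0, level(F)=3, enqueue
  process F: level=3
    F->C: in-degree(C)=0, level(C)=4, enqueue
  process C: level=4
All levels: A:0, B:1, C:4, D:1, E:2, F:3, G:0
max level = 4

Answer: 4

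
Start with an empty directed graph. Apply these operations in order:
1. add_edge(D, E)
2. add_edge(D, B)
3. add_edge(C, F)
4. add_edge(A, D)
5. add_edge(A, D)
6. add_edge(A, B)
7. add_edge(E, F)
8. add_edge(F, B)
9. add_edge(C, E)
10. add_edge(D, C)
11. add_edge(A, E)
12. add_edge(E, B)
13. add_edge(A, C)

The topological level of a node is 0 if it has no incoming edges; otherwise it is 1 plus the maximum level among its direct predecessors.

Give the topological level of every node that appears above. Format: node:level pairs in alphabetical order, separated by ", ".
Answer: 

Op 1: add_edge(D, E). Edges now: 1
Op 2: add_edge(D, B). Edges now: 2
Op 3: add_edge(C, F). Edges now: 3
Op 4: add_edge(A, D). Edges now: 4
Op 5: add_edge(A, D) (duplicate, no change). Edges now: 4
Op 6: add_edge(A, B). Edges now: 5
Op 7: add_edge(E, F). Edges now: 6
Op 8: add_edge(F, B). Edges now: 7
Op 9: add_edge(C, E). Edges now: 8
Op 10: add_edge(D, C). Edges now: 9
Op 11: add_edge(A, E). Edges now: 10
Op 12: add_edge(E, B). Edges now: 11
Op 13: add_edge(A, C). Edges now: 12
Compute levels (Kahn BFS):
  sources (in-degree 0): A
  process A: level=0
    A->B: in-degree(B)=3, level(B)>=1
    A->C: in-degree(C)=1, level(C)>=1
    A->D: in-degree(D)=0, level(D)=1, enqueue
    A->E: in-degree(E)=2, level(E)>=1
  process D: level=1
    D->B: in-degree(B)=2, level(B)>=2
    D->C: in-degree(C)=0, level(C)=2, enqueue
    D->E: in-degree(E)=1, level(E)>=2
  process C: level=2
    C->E: in-degree(E)=0, level(E)=3, enqueue
    C->F: in-degree(F)=1, level(F)>=3
  process E: level=3
    E->B: in-degree(B)=1, level(B)>=4
    E->F: in-degree(F)=0, level(F)=4, enqueue
  process F: level=4
    F->B: in-degree(B)=0, level(B)=5, enqueue
  process B: level=5
All levels: A:0, B:5, C:2, D:1, E:3, F:4

Answer: A:0, B:5, C:2, D:1, E:3, F:4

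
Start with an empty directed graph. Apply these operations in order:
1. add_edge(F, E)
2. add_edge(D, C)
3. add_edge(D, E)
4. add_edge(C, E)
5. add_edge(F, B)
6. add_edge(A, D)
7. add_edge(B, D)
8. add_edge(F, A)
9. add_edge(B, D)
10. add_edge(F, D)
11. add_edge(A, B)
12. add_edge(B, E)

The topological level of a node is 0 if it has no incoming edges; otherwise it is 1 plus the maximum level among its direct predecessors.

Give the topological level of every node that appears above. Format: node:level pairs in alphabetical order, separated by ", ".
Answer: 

Answer: A:1, B:2, C:4, D:3, E:5, F:0

Derivation:
Op 1: add_edge(F, E). Edges now: 1
Op 2: add_edge(D, C). Edges now: 2
Op 3: add_edge(D, E). Edges now: 3
Op 4: add_edge(C, E). Edges now: 4
Op 5: add_edge(F, B). Edges now: 5
Op 6: add_edge(A, D). Edges now: 6
Op 7: add_edge(B, D). Edges now: 7
Op 8: add_edge(F, A). Edges now: 8
Op 9: add_edge(B, D) (duplicate, no change). Edges now: 8
Op 10: add_edge(F, D). Edges now: 9
Op 11: add_edge(A, B). Edges now: 10
Op 12: add_edge(B, E). Edges now: 11
Compute levels (Kahn BFS):
  sources (in-degree 0): F
  process F: level=0
    F->A: in-degree(A)=0, level(A)=1, enqueue
    F->B: in-degree(B)=1, level(B)>=1
    F->D: in-degree(D)=2, level(D)>=1
    F->E: in-degree(E)=3, level(E)>=1
  process A: level=1
    A->B: in-degree(B)=0, level(B)=2, enqueue
    A->D: in-degree(D)=1, level(D)>=2
  process B: level=2
    B->D: in-degree(D)=0, level(D)=3, enqueue
    B->E: in-degree(E)=2, level(E)>=3
  process D: level=3
    D->C: in-degree(C)=0, level(C)=4, enqueue
    D->E: in-degree(E)=1, level(E)>=4
  process C: level=4
    C->E: in-degree(E)=0, level(E)=5, enqueue
  process E: level=5
All levels: A:1, B:2, C:4, D:3, E:5, F:0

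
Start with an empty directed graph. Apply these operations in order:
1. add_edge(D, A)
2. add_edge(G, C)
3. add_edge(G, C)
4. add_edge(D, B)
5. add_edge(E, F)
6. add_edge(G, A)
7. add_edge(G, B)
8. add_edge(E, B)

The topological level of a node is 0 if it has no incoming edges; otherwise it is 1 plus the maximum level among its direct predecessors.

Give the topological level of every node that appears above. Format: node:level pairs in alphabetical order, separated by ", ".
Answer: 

Answer: A:1, B:1, C:1, D:0, E:0, F:1, G:0

Derivation:
Op 1: add_edge(D, A). Edges now: 1
Op 2: add_edge(G, C). Edges now: 2
Op 3: add_edge(G, C) (duplicate, no change). Edges now: 2
Op 4: add_edge(D, B). Edges now: 3
Op 5: add_edge(E, F). Edges now: 4
Op 6: add_edge(G, A). Edges now: 5
Op 7: add_edge(G, B). Edges now: 6
Op 8: add_edge(E, B). Edges now: 7
Compute levels (Kahn BFS):
  sources (in-degree 0): D, E, G
  process D: level=0
    D->A: in-degree(A)=1, level(A)>=1
    D->B: in-degree(B)=2, level(B)>=1
  process E: level=0
    E->B: in-degree(B)=1, level(B)>=1
    E->F: in-degree(F)=0, level(F)=1, enqueue
  process G: level=0
    G->A: in-degree(A)=0, level(A)=1, enqueue
    G->B: in-degree(B)=0, level(B)=1, enqueue
    G->C: in-degree(C)=0, level(C)=1, enqueue
  process F: level=1
  process A: level=1
  process B: level=1
  process C: level=1
All levels: A:1, B:1, C:1, D:0, E:0, F:1, G:0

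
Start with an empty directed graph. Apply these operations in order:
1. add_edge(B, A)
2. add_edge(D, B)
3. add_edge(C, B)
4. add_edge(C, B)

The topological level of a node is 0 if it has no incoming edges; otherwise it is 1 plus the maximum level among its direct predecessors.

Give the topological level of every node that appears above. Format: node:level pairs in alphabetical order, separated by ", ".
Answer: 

Op 1: add_edge(B, A). Edges now: 1
Op 2: add_edge(D, B). Edges now: 2
Op 3: add_edge(C, B). Edges now: 3
Op 4: add_edge(C, B) (duplicate, no change). Edges now: 3
Compute levels (Kahn BFS):
  sources (in-degree 0): C, D
  process C: level=0
    C->B: in-degree(B)=1, level(B)>=1
  process D: level=0
    D->B: in-degree(B)=0, level(B)=1, enqueue
  process B: level=1
    B->A: in-degree(A)=0, level(A)=2, enqueue
  process A: level=2
All levels: A:2, B:1, C:0, D:0

Answer: A:2, B:1, C:0, D:0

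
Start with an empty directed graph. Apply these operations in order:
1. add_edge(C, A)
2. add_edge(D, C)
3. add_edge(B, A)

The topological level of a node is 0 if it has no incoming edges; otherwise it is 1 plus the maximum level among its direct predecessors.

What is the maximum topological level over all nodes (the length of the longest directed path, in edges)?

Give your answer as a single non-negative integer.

Op 1: add_edge(C, A). Edges now: 1
Op 2: add_edge(D, C). Edges now: 2
Op 3: add_edge(B, A). Edges now: 3
Compute levels (Kahn BFS):
  sources (in-degree 0): B, D
  process B: level=0
    B->A: in-degree(A)=1, level(A)>=1
  process D: level=0
    D->C: in-degree(C)=0, level(C)=1, enqueue
  process C: level=1
    C->A: in-degree(A)=0, level(A)=2, enqueue
  process A: level=2
All levels: A:2, B:0, C:1, D:0
max level = 2

Answer: 2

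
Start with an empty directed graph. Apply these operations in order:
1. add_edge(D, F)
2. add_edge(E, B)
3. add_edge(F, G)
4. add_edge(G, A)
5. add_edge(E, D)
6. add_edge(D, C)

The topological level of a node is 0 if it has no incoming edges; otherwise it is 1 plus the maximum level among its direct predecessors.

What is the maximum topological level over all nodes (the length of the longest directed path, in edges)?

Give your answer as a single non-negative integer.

Answer: 4

Derivation:
Op 1: add_edge(D, F). Edges now: 1
Op 2: add_edge(E, B). Edges now: 2
Op 3: add_edge(F, G). Edges now: 3
Op 4: add_edge(G, A). Edges now: 4
Op 5: add_edge(E, D). Edges now: 5
Op 6: add_edge(D, C). Edges now: 6
Compute levels (Kahn BFS):
  sources (in-degree 0): E
  process E: level=0
    E->B: in-degree(B)=0, level(B)=1, enqueue
    E->D: in-degree(D)=0, level(D)=1, enqueue
  process B: level=1
  process D: level=1
    D->C: in-degree(C)=0, level(C)=2, enqueue
    D->F: in-degree(F)=0, level(F)=2, enqueue
  process C: level=2
  process F: level=2
    F->G: in-degree(G)=0, level(G)=3, enqueue
  process G: level=3
    G->A: in-degree(A)=0, level(A)=4, enqueue
  process A: level=4
All levels: A:4, B:1, C:2, D:1, E:0, F:2, G:3
max level = 4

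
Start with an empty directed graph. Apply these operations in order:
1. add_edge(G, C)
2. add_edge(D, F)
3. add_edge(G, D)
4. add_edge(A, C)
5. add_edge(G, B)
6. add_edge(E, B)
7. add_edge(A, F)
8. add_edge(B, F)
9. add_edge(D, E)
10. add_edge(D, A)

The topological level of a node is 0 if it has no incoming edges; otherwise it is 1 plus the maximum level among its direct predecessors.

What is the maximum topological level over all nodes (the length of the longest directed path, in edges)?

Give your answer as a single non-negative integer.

Op 1: add_edge(G, C). Edges now: 1
Op 2: add_edge(D, F). Edges now: 2
Op 3: add_edge(G, D). Edges now: 3
Op 4: add_edge(A, C). Edges now: 4
Op 5: add_edge(G, B). Edges now: 5
Op 6: add_edge(E, B). Edges now: 6
Op 7: add_edge(A, F). Edges now: 7
Op 8: add_edge(B, F). Edges now: 8
Op 9: add_edge(D, E). Edges now: 9
Op 10: add_edge(D, A). Edges now: 10
Compute levels (Kahn BFS):
  sources (in-degree 0): G
  process G: level=0
    G->B: in-degree(B)=1, level(B)>=1
    G->C: in-degree(C)=1, level(C)>=1
    G->D: in-degree(D)=0, level(D)=1, enqueue
  process D: level=1
    D->A: in-degree(A)=0, level(A)=2, enqueue
    D->E: in-degree(E)=0, level(E)=2, enqueue
    D->F: in-degree(F)=2, level(F)>=2
  process A: level=2
    A->C: in-degree(C)=0, level(C)=3, enqueue
    A->F: in-degree(F)=1, level(F)>=3
  process E: level=2
    E->B: in-degree(B)=0, level(B)=3, enqueue
  process C: level=3
  process B: level=3
    B->F: in-degree(F)=0, level(F)=4, enqueue
  process F: level=4
All levels: A:2, B:3, C:3, D:1, E:2, F:4, G:0
max level = 4

Answer: 4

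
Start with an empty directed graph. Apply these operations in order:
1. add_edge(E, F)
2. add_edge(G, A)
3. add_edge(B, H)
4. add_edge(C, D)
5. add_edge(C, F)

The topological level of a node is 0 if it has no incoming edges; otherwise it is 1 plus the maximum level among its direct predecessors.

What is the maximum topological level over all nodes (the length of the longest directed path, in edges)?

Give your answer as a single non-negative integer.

Answer: 1

Derivation:
Op 1: add_edge(E, F). Edges now: 1
Op 2: add_edge(G, A). Edges now: 2
Op 3: add_edge(B, H). Edges now: 3
Op 4: add_edge(C, D). Edges now: 4
Op 5: add_edge(C, F). Edges now: 5
Compute levels (Kahn BFS):
  sources (in-degree 0): B, C, E, G
  process B: level=0
    B->H: in-degree(H)=0, level(H)=1, enqueue
  process C: level=0
    C->D: in-degree(D)=0, level(D)=1, enqueue
    C->F: in-degree(F)=1, level(F)>=1
  process E: level=0
    E->F: in-degree(F)=0, level(F)=1, enqueue
  process G: level=0
    G->A: in-degree(A)=0, level(A)=1, enqueue
  process H: level=1
  process D: level=1
  process F: level=1
  process A: level=1
All levels: A:1, B:0, C:0, D:1, E:0, F:1, G:0, H:1
max level = 1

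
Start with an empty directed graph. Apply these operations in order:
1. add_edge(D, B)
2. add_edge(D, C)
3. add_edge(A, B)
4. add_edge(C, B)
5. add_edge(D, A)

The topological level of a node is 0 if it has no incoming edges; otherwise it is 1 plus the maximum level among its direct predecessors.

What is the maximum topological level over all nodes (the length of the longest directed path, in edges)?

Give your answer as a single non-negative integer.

Op 1: add_edge(D, B). Edges now: 1
Op 2: add_edge(D, C). Edges now: 2
Op 3: add_edge(A, B). Edges now: 3
Op 4: add_edge(C, B). Edges now: 4
Op 5: add_edge(D, A). Edges now: 5
Compute levels (Kahn BFS):
  sources (in-degree 0): D
  process D: level=0
    D->A: in-degree(A)=0, level(A)=1, enqueue
    D->B: in-degree(B)=2, level(B)>=1
    D->C: in-degree(C)=0, level(C)=1, enqueue
  process A: level=1
    A->B: in-degree(B)=1, level(B)>=2
  process C: level=1
    C->B: in-degree(B)=0, level(B)=2, enqueue
  process B: level=2
All levels: A:1, B:2, C:1, D:0
max level = 2

Answer: 2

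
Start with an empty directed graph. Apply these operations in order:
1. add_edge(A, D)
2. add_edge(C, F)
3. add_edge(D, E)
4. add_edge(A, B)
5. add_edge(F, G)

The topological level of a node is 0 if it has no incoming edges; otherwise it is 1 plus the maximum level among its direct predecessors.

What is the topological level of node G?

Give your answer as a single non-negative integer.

Op 1: add_edge(A, D). Edges now: 1
Op 2: add_edge(C, F). Edges now: 2
Op 3: add_edge(D, E). Edges now: 3
Op 4: add_edge(A, B). Edges now: 4
Op 5: add_edge(F, G). Edges now: 5
Compute levels (Kahn BFS):
  sources (in-degree 0): A, C
  process A: level=0
    A->B: in-degree(B)=0, level(B)=1, enqueue
    A->D: in-degree(D)=0, level(D)=1, enqueue
  process C: level=0
    C->F: in-degree(F)=0, level(F)=1, enqueue
  process B: level=1
  process D: level=1
    D->E: in-degree(E)=0, level(E)=2, enqueue
  process F: level=1
    F->G: in-degree(G)=0, level(G)=2, enqueue
  process E: level=2
  process G: level=2
All levels: A:0, B:1, C:0, D:1, E:2, F:1, G:2
level(G) = 2

Answer: 2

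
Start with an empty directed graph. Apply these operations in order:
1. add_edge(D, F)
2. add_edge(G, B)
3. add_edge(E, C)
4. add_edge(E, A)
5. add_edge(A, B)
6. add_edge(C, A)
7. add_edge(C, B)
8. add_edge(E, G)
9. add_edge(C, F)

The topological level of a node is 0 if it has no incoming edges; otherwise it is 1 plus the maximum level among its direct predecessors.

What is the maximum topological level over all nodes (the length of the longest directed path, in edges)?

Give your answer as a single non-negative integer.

Op 1: add_edge(D, F). Edges now: 1
Op 2: add_edge(G, B). Edges now: 2
Op 3: add_edge(E, C). Edges now: 3
Op 4: add_edge(E, A). Edges now: 4
Op 5: add_edge(A, B). Edges now: 5
Op 6: add_edge(C, A). Edges now: 6
Op 7: add_edge(C, B). Edges now: 7
Op 8: add_edge(E, G). Edges now: 8
Op 9: add_edge(C, F). Edges now: 9
Compute levels (Kahn BFS):
  sources (in-degree 0): D, E
  process D: level=0
    D->F: in-degree(F)=1, level(F)>=1
  process E: level=0
    E->A: in-degree(A)=1, level(A)>=1
    E->C: in-degree(C)=0, level(C)=1, enqueue
    E->G: in-degree(G)=0, level(G)=1, enqueue
  process C: level=1
    C->A: in-degree(A)=0, level(A)=2, enqueue
    C->B: in-degree(B)=2, level(B)>=2
    C->F: in-degree(F)=0, level(F)=2, enqueue
  process G: level=1
    G->B: in-degree(B)=1, level(B)>=2
  process A: level=2
    A->B: in-degree(B)=0, level(B)=3, enqueue
  process F: level=2
  process B: level=3
All levels: A:2, B:3, C:1, D:0, E:0, F:2, G:1
max level = 3

Answer: 3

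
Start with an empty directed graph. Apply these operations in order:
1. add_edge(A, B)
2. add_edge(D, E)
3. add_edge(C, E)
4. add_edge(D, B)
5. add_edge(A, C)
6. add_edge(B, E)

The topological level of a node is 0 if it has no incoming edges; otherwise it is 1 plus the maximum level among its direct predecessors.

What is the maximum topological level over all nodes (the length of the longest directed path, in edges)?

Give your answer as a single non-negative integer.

Answer: 2

Derivation:
Op 1: add_edge(A, B). Edges now: 1
Op 2: add_edge(D, E). Edges now: 2
Op 3: add_edge(C, E). Edges now: 3
Op 4: add_edge(D, B). Edges now: 4
Op 5: add_edge(A, C). Edges now: 5
Op 6: add_edge(B, E). Edges now: 6
Compute levels (Kahn BFS):
  sources (in-degree 0): A, D
  process A: level=0
    A->B: in-degree(B)=1, level(B)>=1
    A->C: in-degree(C)=0, level(C)=1, enqueue
  process D: level=0
    D->B: in-degree(B)=0, level(B)=1, enqueue
    D->E: in-degree(E)=2, level(E)>=1
  process C: level=1
    C->E: in-degree(E)=1, level(E)>=2
  process B: level=1
    B->E: in-degree(E)=0, level(E)=2, enqueue
  process E: level=2
All levels: A:0, B:1, C:1, D:0, E:2
max level = 2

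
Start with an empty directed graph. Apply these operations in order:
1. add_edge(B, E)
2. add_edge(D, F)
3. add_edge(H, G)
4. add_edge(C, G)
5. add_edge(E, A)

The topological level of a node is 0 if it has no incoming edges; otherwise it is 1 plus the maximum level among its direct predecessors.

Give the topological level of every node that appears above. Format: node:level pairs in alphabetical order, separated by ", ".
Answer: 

Op 1: add_edge(B, E). Edges now: 1
Op 2: add_edge(D, F). Edges now: 2
Op 3: add_edge(H, G). Edges now: 3
Op 4: add_edge(C, G). Edges now: 4
Op 5: add_edge(E, A). Edges now: 5
Compute levels (Kahn BFS):
  sources (in-degree 0): B, C, D, H
  process B: level=0
    B->E: in-degree(E)=0, level(E)=1, enqueue
  process C: level=0
    C->G: in-degree(G)=1, level(G)>=1
  process D: level=0
    D->F: in-degree(F)=0, level(F)=1, enqueue
  process H: level=0
    H->G: in-degree(G)=0, level(G)=1, enqueue
  process E: level=1
    E->A: in-degree(A)=0, level(A)=2, enqueue
  process F: level=1
  process G: level=1
  process A: level=2
All levels: A:2, B:0, C:0, D:0, E:1, F:1, G:1, H:0

Answer: A:2, B:0, C:0, D:0, E:1, F:1, G:1, H:0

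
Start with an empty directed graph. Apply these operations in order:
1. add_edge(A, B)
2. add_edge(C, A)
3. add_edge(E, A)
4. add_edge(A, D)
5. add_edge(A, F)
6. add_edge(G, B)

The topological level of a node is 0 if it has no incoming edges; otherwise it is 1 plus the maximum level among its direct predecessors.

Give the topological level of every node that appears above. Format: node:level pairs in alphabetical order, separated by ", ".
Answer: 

Op 1: add_edge(A, B). Edges now: 1
Op 2: add_edge(C, A). Edges now: 2
Op 3: add_edge(E, A). Edges now: 3
Op 4: add_edge(A, D). Edges now: 4
Op 5: add_edge(A, F). Edges now: 5
Op 6: add_edge(G, B). Edges now: 6
Compute levels (Kahn BFS):
  sources (in-degree 0): C, E, G
  process C: level=0
    C->A: in-degree(A)=1, level(A)>=1
  process E: level=0
    E->A: in-degree(A)=0, level(A)=1, enqueue
  process G: level=0
    G->B: in-degree(B)=1, level(B)>=1
  process A: level=1
    A->B: in-degree(B)=0, level(B)=2, enqueue
    A->D: in-degree(D)=0, level(D)=2, enqueue
    A->F: in-degree(F)=0, level(F)=2, enqueue
  process B: level=2
  process D: level=2
  process F: level=2
All levels: A:1, B:2, C:0, D:2, E:0, F:2, G:0

Answer: A:1, B:2, C:0, D:2, E:0, F:2, G:0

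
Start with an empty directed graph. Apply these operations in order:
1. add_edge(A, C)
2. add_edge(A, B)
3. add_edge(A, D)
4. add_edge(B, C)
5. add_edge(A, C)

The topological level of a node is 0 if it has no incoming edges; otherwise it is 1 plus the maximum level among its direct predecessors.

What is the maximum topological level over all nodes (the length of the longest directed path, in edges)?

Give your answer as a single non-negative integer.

Op 1: add_edge(A, C). Edges now: 1
Op 2: add_edge(A, B). Edges now: 2
Op 3: add_edge(A, D). Edges now: 3
Op 4: add_edge(B, C). Edges now: 4
Op 5: add_edge(A, C) (duplicate, no change). Edges now: 4
Compute levels (Kahn BFS):
  sources (in-degree 0): A
  process A: level=0
    A->B: in-degree(B)=0, level(B)=1, enqueue
    A->C: in-degree(C)=1, level(C)>=1
    A->D: in-degree(D)=0, level(D)=1, enqueue
  process B: level=1
    B->C: in-degree(C)=0, level(C)=2, enqueue
  process D: level=1
  process C: level=2
All levels: A:0, B:1, C:2, D:1
max level = 2

Answer: 2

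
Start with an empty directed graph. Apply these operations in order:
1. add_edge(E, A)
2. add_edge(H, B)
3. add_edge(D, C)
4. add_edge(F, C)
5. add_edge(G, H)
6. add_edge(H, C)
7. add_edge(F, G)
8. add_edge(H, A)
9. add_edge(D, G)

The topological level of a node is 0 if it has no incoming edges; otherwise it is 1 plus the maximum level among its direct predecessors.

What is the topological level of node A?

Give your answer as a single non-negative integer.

Answer: 3

Derivation:
Op 1: add_edge(E, A). Edges now: 1
Op 2: add_edge(H, B). Edges now: 2
Op 3: add_edge(D, C). Edges now: 3
Op 4: add_edge(F, C). Edges now: 4
Op 5: add_edge(G, H). Edges now: 5
Op 6: add_edge(H, C). Edges now: 6
Op 7: add_edge(F, G). Edges now: 7
Op 8: add_edge(H, A). Edges now: 8
Op 9: add_edge(D, G). Edges now: 9
Compute levels (Kahn BFS):
  sources (in-degree 0): D, E, F
  process D: level=0
    D->C: in-degree(C)=2, level(C)>=1
    D->G: in-degree(G)=1, level(G)>=1
  process E: level=0
    E->A: in-degree(A)=1, level(A)>=1
  process F: level=0
    F->C: in-degree(C)=1, level(C)>=1
    F->G: in-degree(G)=0, level(G)=1, enqueue
  process G: level=1
    G->H: in-degree(H)=0, level(H)=2, enqueue
  process H: level=2
    H->A: in-degree(A)=0, level(A)=3, enqueue
    H->B: in-degree(B)=0, level(B)=3, enqueue
    H->C: in-degree(C)=0, level(C)=3, enqueue
  process A: level=3
  process B: level=3
  process C: level=3
All levels: A:3, B:3, C:3, D:0, E:0, F:0, G:1, H:2
level(A) = 3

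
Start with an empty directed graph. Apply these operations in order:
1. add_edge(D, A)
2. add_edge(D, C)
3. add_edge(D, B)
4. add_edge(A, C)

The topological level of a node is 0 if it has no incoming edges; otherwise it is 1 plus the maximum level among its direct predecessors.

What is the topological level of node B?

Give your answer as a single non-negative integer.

Op 1: add_edge(D, A). Edges now: 1
Op 2: add_edge(D, C). Edges now: 2
Op 3: add_edge(D, B). Edges now: 3
Op 4: add_edge(A, C). Edges now: 4
Compute levels (Kahn BFS):
  sources (in-degree 0): D
  process D: level=0
    D->A: in-degree(A)=0, level(A)=1, enqueue
    D->B: in-degree(B)=0, level(B)=1, enqueue
    D->C: in-degree(C)=1, level(C)>=1
  process A: level=1
    A->C: in-degree(C)=0, level(C)=2, enqueue
  process B: level=1
  process C: level=2
All levels: A:1, B:1, C:2, D:0
level(B) = 1

Answer: 1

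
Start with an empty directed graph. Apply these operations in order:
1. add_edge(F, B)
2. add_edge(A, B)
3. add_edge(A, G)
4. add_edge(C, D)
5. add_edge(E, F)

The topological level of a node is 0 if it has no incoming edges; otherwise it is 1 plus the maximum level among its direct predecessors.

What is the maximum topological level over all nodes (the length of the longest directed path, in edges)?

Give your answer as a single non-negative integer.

Op 1: add_edge(F, B). Edges now: 1
Op 2: add_edge(A, B). Edges now: 2
Op 3: add_edge(A, G). Edges now: 3
Op 4: add_edge(C, D). Edges now: 4
Op 5: add_edge(E, F). Edges now: 5
Compute levels (Kahn BFS):
  sources (in-degree 0): A, C, E
  process A: level=0
    A->B: in-degree(B)=1, level(B)>=1
    A->G: in-degree(G)=0, level(G)=1, enqueue
  process C: level=0
    C->D: in-degree(D)=0, level(D)=1, enqueue
  process E: level=0
    E->F: in-degree(F)=0, level(F)=1, enqueue
  process G: level=1
  process D: level=1
  process F: level=1
    F->B: in-degree(B)=0, level(B)=2, enqueue
  process B: level=2
All levels: A:0, B:2, C:0, D:1, E:0, F:1, G:1
max level = 2

Answer: 2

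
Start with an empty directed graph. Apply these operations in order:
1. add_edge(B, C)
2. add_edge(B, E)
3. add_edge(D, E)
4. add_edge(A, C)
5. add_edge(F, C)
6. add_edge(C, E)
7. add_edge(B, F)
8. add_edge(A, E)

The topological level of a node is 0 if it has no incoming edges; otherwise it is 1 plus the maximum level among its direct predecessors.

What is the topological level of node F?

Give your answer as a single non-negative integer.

Answer: 1

Derivation:
Op 1: add_edge(B, C). Edges now: 1
Op 2: add_edge(B, E). Edges now: 2
Op 3: add_edge(D, E). Edges now: 3
Op 4: add_edge(A, C). Edges now: 4
Op 5: add_edge(F, C). Edges now: 5
Op 6: add_edge(C, E). Edges now: 6
Op 7: add_edge(B, F). Edges now: 7
Op 8: add_edge(A, E). Edges now: 8
Compute levels (Kahn BFS):
  sources (in-degree 0): A, B, D
  process A: level=0
    A->C: in-degree(C)=2, level(C)>=1
    A->E: in-degree(E)=3, level(E)>=1
  process B: level=0
    B->C: in-degree(C)=1, level(C)>=1
    B->E: in-degree(E)=2, level(E)>=1
    B->F: in-degree(F)=0, level(F)=1, enqueue
  process D: level=0
    D->E: in-degree(E)=1, level(E)>=1
  process F: level=1
    F->C: in-degree(C)=0, level(C)=2, enqueue
  process C: level=2
    C->E: in-degree(E)=0, level(E)=3, enqueue
  process E: level=3
All levels: A:0, B:0, C:2, D:0, E:3, F:1
level(F) = 1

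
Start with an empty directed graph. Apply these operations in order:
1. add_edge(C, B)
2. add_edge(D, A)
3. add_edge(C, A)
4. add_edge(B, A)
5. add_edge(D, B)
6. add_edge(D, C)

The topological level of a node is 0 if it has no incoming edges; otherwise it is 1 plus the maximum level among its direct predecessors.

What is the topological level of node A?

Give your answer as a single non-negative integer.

Answer: 3

Derivation:
Op 1: add_edge(C, B). Edges now: 1
Op 2: add_edge(D, A). Edges now: 2
Op 3: add_edge(C, A). Edges now: 3
Op 4: add_edge(B, A). Edges now: 4
Op 5: add_edge(D, B). Edges now: 5
Op 6: add_edge(D, C). Edges now: 6
Compute levels (Kahn BFS):
  sources (in-degree 0): D
  process D: level=0
    D->A: in-degree(A)=2, level(A)>=1
    D->B: in-degree(B)=1, level(B)>=1
    D->C: in-degree(C)=0, level(C)=1, enqueue
  process C: level=1
    C->A: in-degree(A)=1, level(A)>=2
    C->B: in-degree(B)=0, level(B)=2, enqueue
  process B: level=2
    B->A: in-degree(A)=0, level(A)=3, enqueue
  process A: level=3
All levels: A:3, B:2, C:1, D:0
level(A) = 3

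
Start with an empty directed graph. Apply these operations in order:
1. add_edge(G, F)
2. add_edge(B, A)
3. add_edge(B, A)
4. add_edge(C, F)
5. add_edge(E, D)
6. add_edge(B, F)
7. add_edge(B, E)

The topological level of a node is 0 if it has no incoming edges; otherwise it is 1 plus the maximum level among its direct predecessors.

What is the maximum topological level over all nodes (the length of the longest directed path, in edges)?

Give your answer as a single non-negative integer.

Op 1: add_edge(G, F). Edges now: 1
Op 2: add_edge(B, A). Edges now: 2
Op 3: add_edge(B, A) (duplicate, no change). Edges now: 2
Op 4: add_edge(C, F). Edges now: 3
Op 5: add_edge(E, D). Edges now: 4
Op 6: add_edge(B, F). Edges now: 5
Op 7: add_edge(B, E). Edges now: 6
Compute levels (Kahn BFS):
  sources (in-degree 0): B, C, G
  process B: level=0
    B->A: in-degree(A)=0, level(A)=1, enqueue
    B->E: in-degree(E)=0, level(E)=1, enqueue
    B->F: in-degree(F)=2, level(F)>=1
  process C: level=0
    C->F: in-degree(F)=1, level(F)>=1
  process G: level=0
    G->F: in-degree(F)=0, level(F)=1, enqueue
  process A: level=1
  process E: level=1
    E->D: in-degree(D)=0, level(D)=2, enqueue
  process F: level=1
  process D: level=2
All levels: A:1, B:0, C:0, D:2, E:1, F:1, G:0
max level = 2

Answer: 2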